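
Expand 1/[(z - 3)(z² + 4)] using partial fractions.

Cover-up at z = 3: A = 1/(3² + 4) = 1/13. Then B = -A = -1/13, C = -A·(0 + 3) = -3/13
Result: (1/13)/(z - 3) - ((1/13)z + 3/13)/(z² + 4)


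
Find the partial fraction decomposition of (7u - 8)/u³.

(7u - 8) = Pu² + Qu + R. At u = 0: R = 7·0 - 8 = -8. Coefficients: P = 0, Q = 7
Result: 7/u² - 8/u³


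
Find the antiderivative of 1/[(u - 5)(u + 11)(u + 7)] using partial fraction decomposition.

Cover-up: A = 1/192, B = 1/64, C = -1/48. Decomposition: (1/192)/(u - 5) + (1/64)/(u + 11) - (1/48)/(u + 7). Integrate each term: (1/192) ln|(u - 5)| + (1/64) ln|(u + 11)| - (1/48) ln|(u + 7)| + C


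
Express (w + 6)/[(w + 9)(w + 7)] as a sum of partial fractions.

At w=-9: α = (1·(-9) + 6)/(-9 + 7) = 3/2. At w=-7: β = (1·(-7) + 6)/(-7 + 9) = -1/2
Result: (3/2)/(w + 9) - (1/2)/(w + 7)


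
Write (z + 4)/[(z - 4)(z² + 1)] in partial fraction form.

At z=4: α = (1·4 + 4)/(4² + 1) = 8/17. β = -α = -8/17, γ = 1 - 4·α = -15/17
Result: (8/17)/(z - 4) - ((8/17)z + 15/17)/(z² + 1)


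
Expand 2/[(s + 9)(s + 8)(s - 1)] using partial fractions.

Using cover-up method: A = 1/5, B = -2/9, C = 1/45
Result: (1/5)/(s + 9) - (2/9)/(s + 8) + (1/45)/(s - 1)


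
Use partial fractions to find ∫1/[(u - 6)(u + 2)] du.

Decompose: 1/[(u - 6)(u + 2)] = (1/8)/(u - 6) - (1/8)/(u + 2). Integrate each term: (1/8) ln|(u - 6)| - (1/8) ln|(u + 2)| + C


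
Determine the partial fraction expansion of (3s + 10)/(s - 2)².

(3s + 10) = A(s - 2) + B. At s = 2: B = 3·2 + 10 = 16. Coeff of s: A = 3
Result: 3/(s - 2) + 16/(s - 2)²


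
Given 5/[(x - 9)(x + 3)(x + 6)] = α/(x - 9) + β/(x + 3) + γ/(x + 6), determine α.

Cover-up at x = 9: α = 5/[(9 + 3)(9 + 6)] = 5/[(12)(15)] = 5/180 = 1/36


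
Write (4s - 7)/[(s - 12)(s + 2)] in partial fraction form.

At s=12: P = (4·12 - 7)/(12 + 2) = 41/14. At s=-2: Q = (4·(-2) - 7)/(-2 - 12) = 15/14
Result: (41/14)/(s - 12) + (15/14)/(s + 2)


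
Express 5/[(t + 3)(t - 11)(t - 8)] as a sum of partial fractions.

Using cover-up method: α = 5/154, β = 5/42, γ = -5/33
Result: (5/154)/(t + 3) + (5/42)/(t - 11) - (5/33)/(t - 8)


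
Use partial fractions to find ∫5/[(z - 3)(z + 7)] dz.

Decompose: 5/[(z - 3)(z + 7)] = (1/2)/(z - 3) - (1/2)/(z + 7). Integrate each term: (1/2) ln|(z - 3)| - (1/2) ln|(z + 7)| + C


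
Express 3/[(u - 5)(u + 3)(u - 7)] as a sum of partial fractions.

Using cover-up method: α = -3/16, β = 3/80, γ = 3/20
Result: (-3/16)/(u - 5) + (3/80)/(u + 3) + (3/20)/(u - 7)


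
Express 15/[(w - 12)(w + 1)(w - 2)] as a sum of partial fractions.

Using cover-up method: A = 3/26, B = 5/13, C = -1/2
Result: (3/26)/(w - 12) + (5/13)/(w + 1) - (1/2)/(w - 2)


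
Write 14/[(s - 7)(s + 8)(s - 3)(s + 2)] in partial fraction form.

Using Heaviside cover-up: (7/270)/(s - 7) - (7/495)/(s + 8) - (7/110)/(s - 3) + (7/135)/(s + 2)


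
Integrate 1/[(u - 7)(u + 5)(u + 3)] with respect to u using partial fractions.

Cover-up: α = 1/120, β = 1/24, γ = -1/20. Decomposition: (1/120)/(u - 7) + (1/24)/(u + 5) - (1/20)/(u + 3). Integrate each term: (1/120) ln|(u - 7)| + (1/24) ln|(u + 5)| - (1/20) ln|(u + 3)| + C


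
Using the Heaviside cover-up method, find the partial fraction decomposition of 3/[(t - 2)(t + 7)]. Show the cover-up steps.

Cover (t - 2): set t=2, get α = 3/(2 + 7) = 1/3. Cover (t + 7): set t=-7, get β = 3/(-7 - 2) = -1/3.
Result: (1/3)/(t - 2) - (1/3)/(t + 7)


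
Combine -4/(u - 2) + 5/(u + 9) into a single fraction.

Common denominator (u - 2)(u + 9). Numerator: -4(u + 9) + 5(u - 2) = (-4u - 36) + (5u - 10) = u - 46
Result: (u - 46)/[(u - 2)(u + 9)]


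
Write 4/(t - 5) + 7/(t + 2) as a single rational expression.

Common denominator (t - 5)(t + 2). Numerator: 4(t + 2) + 7(t - 5) = (4t + 8) + (7t - 35) = 11t - 27
Result: (11t - 27)/[(t - 5)(t + 2)]


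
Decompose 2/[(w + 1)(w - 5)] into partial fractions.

2/(w + 1)(w - 5) = A/(w + 1) + B/(w - 5). A = 2/(-1 - 5) = -1/3, B = 2/(5 + 1) = 1/3
Result: (-1/3)/(w + 1) + (1/3)/(w - 5)


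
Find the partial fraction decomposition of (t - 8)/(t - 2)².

(t - 8) = A(t - 2) + B. At t = 2: B = 1·2 - 8 = -6. Coeff of t: A = 1
Result: 1/(t - 2) - 6/(t - 2)²


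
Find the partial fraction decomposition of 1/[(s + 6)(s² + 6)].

Cover-up at s = -6: A = 1/((-6)² + 6) = 1/42. Then B = -A = -1/42, C = -A·(0 - 6) = 1/7
Result: (1/42)/(s + 6) - ((1/42)s - 1/7)/(s² + 6)


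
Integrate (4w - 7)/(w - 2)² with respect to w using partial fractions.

Decompose: P = 4, Q = 4·2 - 7 = 1, so (4w - 7)/(w - 2)² = 4/(w - 2) + 1/(w - 2)². Integrate: ∫ P/(w - 2) dw = 4 ln|(w - 2)|; ∫ Q/(w - 2)² dw = -1/(w - 2). Sum: 4 ln|(w - 2)| - 1/(w - 2) + C


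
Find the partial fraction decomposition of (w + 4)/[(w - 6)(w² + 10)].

At w=6: α = (1·6 + 4)/(6² + 10) = 5/23. β = -α = -5/23, γ = 1 - 6·α = -7/23
Result: (5/23)/(w - 6) - ((5/23)w + 7/23)/(w² + 10)


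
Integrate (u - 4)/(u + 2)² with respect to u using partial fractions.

Decompose: P = 1, Q = 1·(-2) - 4 = -6, so (u - 4)/(u + 2)² = 1/(u + 2) - 6/(u + 2)². Integrate: ∫ P/(u + 2) du = ln|(u + 2)|; ∫ Q/(u + 2)² du = 6/(u + 2). Sum: ln|(u + 2)| + 6/(u + 2) + C


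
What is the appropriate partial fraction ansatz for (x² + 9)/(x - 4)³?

Repeated linear factor (power 3): P/(x - 4) + Q/(x - 4)² + R/(x - 4)³


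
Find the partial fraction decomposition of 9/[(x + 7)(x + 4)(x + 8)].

Using cover-up method: α = -3, β = 3/4, γ = 9/4
Result: -3/(x + 7) + (3/4)/(x + 4) + (9/4)/(x + 8)


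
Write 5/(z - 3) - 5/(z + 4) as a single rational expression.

Common denominator (z - 3)(z + 4). Numerator: 5(z + 4) - 5(z - 3) = (5z + 20) - (5z - 15) = 35
Result: (35)/[(z - 3)(z + 4)]


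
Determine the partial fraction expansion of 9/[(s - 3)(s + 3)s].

Using cover-up method: α = 1/2, β = 1/2, γ = -1
Result: (1/2)/(s - 3) + (1/2)/(s + 3) - 1/s


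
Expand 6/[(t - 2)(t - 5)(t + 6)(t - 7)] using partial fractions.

Using Heaviside cover-up: (1/20)/(t - 2) - (1/11)/(t - 5) - (3/572)/(t + 6) + (3/65)/(t - 7)


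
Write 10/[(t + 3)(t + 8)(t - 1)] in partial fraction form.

Using cover-up method: P = -1/2, Q = 2/9, R = 5/18
Result: (-1/2)/(t + 3) + (2/9)/(t + 8) + (5/18)/(t - 1)


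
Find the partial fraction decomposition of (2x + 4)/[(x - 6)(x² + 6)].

At x=6: α = (2·6 + 4)/(6² + 6) = 8/21. β = -α = -8/21, γ = 2 - 6·α = -2/7
Result: (8/21)/(x - 6) - ((8/21)x + 2/7)/(x² + 6)


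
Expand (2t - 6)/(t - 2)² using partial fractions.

(2t - 6) = A(t - 2) + B. At t = 2: B = 2·2 - 6 = -2. Coeff of t: A = 2
Result: 2/(t - 2) - 2/(t - 2)²


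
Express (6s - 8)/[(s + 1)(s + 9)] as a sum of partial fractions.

At s=-1: α = (6·(-1) - 8)/(-1 + 9) = -7/4. At s=-9: β = (6·(-9) - 8)/(-9 + 1) = 31/4
Result: (-7/4)/(s + 1) + (31/4)/(s + 9)


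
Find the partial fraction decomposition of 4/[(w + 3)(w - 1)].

4/(w + 3)(w - 1) = α/(w + 3) + β/(w - 1). α = 4/(-3 - 1) = -1, β = 4/(1 + 3) = 1
Result: -1/(w + 3) + 1/(w - 1)


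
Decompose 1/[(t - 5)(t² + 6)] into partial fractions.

Cover-up at t = 5: A = 1/(5² + 6) = 1/31. Then B = -A = -1/31, C = -A·(0 + 5) = -5/31
Result: (1/31)/(t - 5) - ((1/31)t + 5/31)/(t² + 6)


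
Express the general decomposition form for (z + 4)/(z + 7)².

Repeated linear factor: α/(z + 7) + β/(z + 7)²


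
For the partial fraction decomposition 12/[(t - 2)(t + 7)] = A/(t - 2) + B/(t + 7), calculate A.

Cover-up at t = 2: A = 12/(2 + 7) = 12/9 = 4/3


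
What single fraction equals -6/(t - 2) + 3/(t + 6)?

Common denominator (t - 2)(t + 6). Numerator: -6(t + 6) + 3(t - 2) = (-6t - 36) + (3t - 6) = -3t - 42
Result: (-3t - 42)/[(t - 2)(t + 6)]


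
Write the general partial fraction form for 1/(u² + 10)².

Repeated quadratic factor: (Pu + Q)/(u² + 10) + (Ru + S)/(u² + 10)²


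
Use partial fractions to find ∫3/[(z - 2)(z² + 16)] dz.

Cover-up at z=2: A = 3/(2²+16) = 3/20. Coeff matching: B = -3/20, C = -3/10. Decomposition: (3/20)/(z - 2) - ((3/20)z + 3/10)/(z² + 16). Integrate: linear → ln, quadratic → (1/2)ln + arctan: (3/20) ln|(z - 2)| - (3/40) ln(z² + 16) - (3/40) arctan(z/4) + C


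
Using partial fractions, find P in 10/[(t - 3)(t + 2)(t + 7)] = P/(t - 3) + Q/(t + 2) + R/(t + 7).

Cover-up at t = 3: P = 10/[(3 + 2)(3 + 7)] = 10/[(5)(10)] = 10/50 = 1/5


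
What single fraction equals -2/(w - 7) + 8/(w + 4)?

Common denominator (w - 7)(w + 4). Numerator: -2(w + 4) + 8(w - 7) = (-2w - 8) + (8w - 56) = 6w - 64
Result: (6w - 64)/[(w - 7)(w + 4)]


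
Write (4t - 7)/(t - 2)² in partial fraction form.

(4t - 7) = P(t - 2) + Q. At t = 2: Q = 4·2 - 7 = 1. Coeff of t: P = 4
Result: 4/(t - 2) + 1/(t - 2)²


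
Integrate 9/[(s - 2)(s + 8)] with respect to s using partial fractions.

Decompose: 9/[(s - 2)(s + 8)] = (9/10)/(s - 2) - (9/10)/(s + 8). Integrate each term: (9/10) ln|(s - 2)| - (9/10) ln|(s + 8)| + C


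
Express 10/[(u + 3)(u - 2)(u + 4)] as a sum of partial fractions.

Using cover-up method: P = -2, Q = 1/3, R = 5/3
Result: -2/(u + 3) + (1/3)/(u - 2) + (5/3)/(u + 4)


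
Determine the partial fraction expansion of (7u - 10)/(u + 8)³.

(7u - 10) = A(u + 8)² + B(u + 8) + C. At u = -8: C = 7·(-8) - 10 = -66. Coefficients: A = 0, B = 7
Result: 7/(u + 8)² - 66/(u + 8)³


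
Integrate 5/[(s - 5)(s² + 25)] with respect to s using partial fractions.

Cover-up at s=5: α = 5/(5²+25) = 1/10. Coeff matching: β = -1/10, γ = -1/2. Decomposition: (1/10)/(s - 5) - ((1/10)s + 1/2)/(s² + 25). Integrate: linear → ln, quadratic → (1/2)ln + arctan: (1/10) ln|(s - 5)| - (1/20) ln(s² + 25) - (1/10) arctan(s/5) + C


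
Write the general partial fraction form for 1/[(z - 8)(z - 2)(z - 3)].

Three distinct linear factors: α/(z - 8) + β/(z - 2) + γ/(z - 3)


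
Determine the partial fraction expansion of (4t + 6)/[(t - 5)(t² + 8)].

At t=5: α = (4·5 + 6)/(5² + 8) = 26/33. β = -α = -26/33, γ = 4 - 5·α = 2/33
Result: (26/33)/(t - 5) - ((26/33)t - 2/33)/(t² + 8)


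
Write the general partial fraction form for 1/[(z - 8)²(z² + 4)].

Repeated linear + quadratic: A/(z - 8) + B/(z - 8)² + (Cz + D)/(z² + 4)


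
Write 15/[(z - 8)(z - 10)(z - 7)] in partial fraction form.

Using cover-up method: A = -15/2, B = 5/2, C = 5
Result: (-15/2)/(z - 8) + (5/2)/(z - 10) + 5/(z - 7)


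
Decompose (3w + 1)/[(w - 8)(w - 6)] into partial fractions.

At w=8: α = (3·8 + 1)/(8 - 6) = 25/2. At w=6: β = (3·6 + 1)/(6 - 8) = -19/2
Result: (25/2)/(w - 8) - (19/2)/(w - 6)


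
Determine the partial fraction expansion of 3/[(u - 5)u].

3/(u - 5)u = A/(u - 5) + B/u. A = 3/(5 - 0) = 3/5, B = 3/(0 - 5) = -3/5
Result: (3/5)/(u - 5) - (3/5)/u


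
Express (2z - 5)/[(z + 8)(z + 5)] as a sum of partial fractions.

At z=-8: α = (2·(-8) - 5)/(-8 + 5) = 7. At z=-5: β = (2·(-5) - 5)/(-5 + 8) = -5
Result: 7/(z + 8) - 5/(z + 5)


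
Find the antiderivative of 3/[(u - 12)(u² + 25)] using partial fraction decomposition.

Cover-up at u=12: P = 3/(12²+25) = 3/169. Coeff matching: Q = -3/169, R = -36/169. Decomposition: (3/169)/(u - 12) - ((3/169)u + 36/169)/(u² + 25). Integrate: linear → ln, quadratic → (1/2)ln + arctan: (3/169) ln|(u - 12)| - (3/338) ln(u² + 25) - (36/845) arctan(u/5) + C


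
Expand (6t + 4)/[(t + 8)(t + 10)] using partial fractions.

At t=-8: α = (6·(-8) + 4)/(-8 + 10) = -22. At t=-10: β = (6·(-10) + 4)/(-10 + 8) = 28
Result: -22/(t + 8) + 28/(t + 10)


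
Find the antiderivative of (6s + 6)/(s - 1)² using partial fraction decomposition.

Decompose: α = 6, β = 6·1 + 6 = 12, so (6s + 6)/(s - 1)² = 6/(s - 1) + 12/(s - 1)². Integrate: ∫ α/(s - 1) ds = 6 ln|(s - 1)|; ∫ β/(s - 1)² ds = -12/(s - 1). Sum: 6 ln|(s - 1)| - 12/(s - 1) + C


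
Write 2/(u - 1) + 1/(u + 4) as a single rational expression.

Common denominator (u - 1)(u + 4). Numerator: 2(u + 4) + 1(u - 1) = (2u + 8) + (u - 1) = 3u + 7
Result: (3u + 7)/[(u - 1)(u + 4)]


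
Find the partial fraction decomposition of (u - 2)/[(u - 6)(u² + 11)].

At u=6: A = (1·6 - 2)/(6² + 11) = 4/47. B = -A = -4/47, C = 1 - 6·A = 23/47
Result: (4/47)/(u - 6) - ((4/47)u - 23/47)/(u² + 11)


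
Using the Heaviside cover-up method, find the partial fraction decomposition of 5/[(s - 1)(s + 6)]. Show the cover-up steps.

Cover (s - 1): set s=1, get α = 5/(1 + 6) = 5/7. Cover (s + 6): set s=-6, get β = 5/(-6 - 1) = -5/7.
Result: (5/7)/(s - 1) - (5/7)/(s + 6)


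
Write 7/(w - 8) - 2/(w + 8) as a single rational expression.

Common denominator (w - 8)(w + 8). Numerator: 7(w + 8) - 2(w - 8) = (7w + 56) - (2w - 16) = 5w + 72
Result: (5w + 72)/[(w - 8)(w + 8)]


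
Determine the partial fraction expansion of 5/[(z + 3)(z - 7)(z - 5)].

Using cover-up method: A = 1/16, B = 1/4, C = -5/16
Result: (1/16)/(z + 3) + (1/4)/(z - 7) - (5/16)/(z - 5)


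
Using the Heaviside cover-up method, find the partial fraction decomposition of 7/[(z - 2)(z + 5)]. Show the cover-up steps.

Cover (z - 2): set z=2, get P = 7/(2 + 5) = 1. Cover (z + 5): set z=-5, get Q = 7/(-5 - 2) = -1.
Result: 1/(z - 2) - 1/(z + 5)


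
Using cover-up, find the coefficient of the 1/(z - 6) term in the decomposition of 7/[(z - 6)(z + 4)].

Cover (z - 6), set z=6: 7/((z + 4) at z=6) = 7/(10) = 7/10


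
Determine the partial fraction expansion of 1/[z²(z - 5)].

Cover-up at z=5: C = 1/(5 - 0)² = 1/25. Cover-up at z=0: B = 1/(0 - 5) = -1/5. Comparing z² coeff: A = -C = -1/25
Result: (-1/25)/z - (1/5)/z² + (1/25)/(z - 5)


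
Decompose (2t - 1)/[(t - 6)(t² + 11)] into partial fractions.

At t=6: P = (2·6 - 1)/(6² + 11) = 11/47. Q = -P = -11/47, R = 2 - 6·P = 28/47
Result: (11/47)/(t - 6) - ((11/47)t - 28/47)/(t² + 11)


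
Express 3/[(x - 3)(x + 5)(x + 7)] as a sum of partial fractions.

Using cover-up method: α = 3/80, β = -3/16, γ = 3/20
Result: (3/80)/(x - 3) - (3/16)/(x + 5) + (3/20)/(x + 7)


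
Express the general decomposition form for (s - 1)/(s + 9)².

Repeated linear factor: A/(s + 9) + B/(s + 9)²


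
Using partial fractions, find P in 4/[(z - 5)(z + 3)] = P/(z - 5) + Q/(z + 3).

Cover-up at z = 5: P = 4/(5 + 3) = 4/8 = 1/2


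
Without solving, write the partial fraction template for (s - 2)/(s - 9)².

Repeated linear factor: α/(s - 9) + β/(s - 9)²


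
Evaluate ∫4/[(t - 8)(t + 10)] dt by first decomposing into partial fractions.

Decompose: 4/[(t - 8)(t + 10)] = (2/9)/(t - 8) - (2/9)/(t + 10). Integrate each term: (2/9) ln|(t - 8)| - (2/9) ln|(t + 10)| + C


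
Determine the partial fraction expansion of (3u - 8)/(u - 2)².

(3u - 8) = P(u - 2) + Q. At u = 2: Q = 3·2 - 8 = -2. Coeff of u: P = 3
Result: 3/(u - 2) - 2/(u - 2)²


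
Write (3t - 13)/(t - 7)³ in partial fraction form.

(3t - 13) = A(t - 7)² + B(t - 7) + C. At t = 7: C = 3·7 - 13 = 8. Coefficients: A = 0, B = 3
Result: 3/(t - 7)² + 8/(t - 7)³


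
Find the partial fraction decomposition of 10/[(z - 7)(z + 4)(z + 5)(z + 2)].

Using Heaviside cover-up: (5/594)/(z - 7) + (5/11)/(z + 4) - (5/18)/(z + 5) - (5/27)/(z + 2)


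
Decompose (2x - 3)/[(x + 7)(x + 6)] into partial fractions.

At x=-7: A = (2·(-7) - 3)/(-7 + 6) = 17. At x=-6: B = (2·(-6) - 3)/(-6 + 7) = -15
Result: 17/(x + 7) - 15/(x + 6)


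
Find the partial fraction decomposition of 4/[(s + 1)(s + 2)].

4/(s + 1)(s + 2) = P/(s + 1) + Q/(s + 2). P = 4/(-1 + 2) = 4, Q = 4/(-2 + 1) = -4
Result: 4/(s + 1) - 4/(s + 2)


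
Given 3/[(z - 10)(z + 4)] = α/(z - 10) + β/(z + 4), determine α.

Cover-up at z = 10: α = 3/(10 + 4) = 3/14


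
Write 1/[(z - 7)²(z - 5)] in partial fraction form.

Cover-up at z=5: C = 1/(5 - 7)² = 1/4. Cover-up at z=7: B = 1/(7 - 5) = 1/2. Comparing z² coeff: A = -C = -1/4
Result: (-1/4)/(z - 7) + (1/2)/(z - 7)² + (1/4)/(z - 5)


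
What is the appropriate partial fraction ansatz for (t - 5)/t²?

Repeated linear factor: A/t + B/t²


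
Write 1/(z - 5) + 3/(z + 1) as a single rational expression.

Common denominator (z - 5)(z + 1). Numerator: 1(z + 1) + 3(z - 5) = (z + 1) + (3z - 15) = 4z - 14
Result: (4z - 14)/[(z - 5)(z + 1)]


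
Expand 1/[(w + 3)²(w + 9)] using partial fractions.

Cover-up at w=-9: γ = 1/(-9 + 3)² = 1/36. Cover-up at w=-3: β = 1/(-3 + 9) = 1/6. Comparing w² coeff: α = -γ = -1/36
Result: (-1/36)/(w + 3) + (1/6)/(w + 3)² + (1/36)/(w + 9)


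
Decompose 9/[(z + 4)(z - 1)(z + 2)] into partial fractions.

Using cover-up method: P = 9/10, Q = 3/5, R = -3/2
Result: (9/10)/(z + 4) + (3/5)/(z - 1) - (3/2)/(z + 2)


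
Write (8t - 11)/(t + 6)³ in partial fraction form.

(8t - 11) = α(t + 6)² + β(t + 6) + γ. At t = -6: γ = 8·(-6) - 11 = -59. Coefficients: α = 0, β = 8
Result: 8/(t + 6)² - 59/(t + 6)³


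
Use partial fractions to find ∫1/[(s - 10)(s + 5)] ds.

Decompose: 1/[(s - 10)(s + 5)] = (1/15)/(s - 10) - (1/15)/(s + 5). Integrate each term: (1/15) ln|(s - 10)| - (1/15) ln|(s + 5)| + C


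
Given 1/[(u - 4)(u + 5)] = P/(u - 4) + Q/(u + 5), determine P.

Cover-up at u = 4: P = 1/(4 + 5) = 1/9


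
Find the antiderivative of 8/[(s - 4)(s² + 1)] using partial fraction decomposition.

Cover-up at s=4: P = 8/(4²+1) = 8/17. Coeff matching: Q = -8/17, R = -32/17. Decomposition: (8/17)/(s - 4) - ((8/17)s + 32/17)/(s² + 1). Integrate: linear → ln, quadratic → (1/2)ln + arctan: (8/17) ln|(s - 4)| - (4/17) ln(s² + 1) - (32/17) arctan(s) + C


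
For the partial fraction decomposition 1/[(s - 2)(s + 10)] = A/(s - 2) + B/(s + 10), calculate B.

Cover-up at s = -10: B = 1/(-10 - 2) = -1/12


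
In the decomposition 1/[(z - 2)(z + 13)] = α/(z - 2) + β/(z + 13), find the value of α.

Cover-up at z = 2: α = 1/(2 + 13) = 1/15


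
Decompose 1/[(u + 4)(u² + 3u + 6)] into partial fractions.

Cover-up at u = -4: P = 1/((-4)² + 3·(-4) + 6) = 1/10. Then Q = -P = -1/10, R = -P·(3 - 4) = 1/10
Result: (1/10)/(u + 4) - ((1/10)u - 1/10)/(u² + 3u + 6)


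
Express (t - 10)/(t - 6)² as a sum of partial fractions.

(t - 10) = A(t - 6) + B. At t = 6: B = 1·6 - 10 = -4. Coeff of t: A = 1
Result: 1/(t - 6) - 4/(t - 6)²


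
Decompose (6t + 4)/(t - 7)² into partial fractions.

(6t + 4) = α(t - 7) + β. At t = 7: β = 6·7 + 4 = 46. Coeff of t: α = 6
Result: 6/(t - 7) + 46/(t - 7)²


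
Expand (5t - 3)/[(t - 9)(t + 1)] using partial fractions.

At t=9: α = (5·9 - 3)/(9 + 1) = 21/5. At t=-1: β = (5·(-1) - 3)/(-1 - 9) = 4/5
Result: (21/5)/(t - 9) + (4/5)/(t + 1)


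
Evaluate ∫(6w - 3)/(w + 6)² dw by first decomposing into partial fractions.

Decompose: A = 6, B = 6·(-6) - 3 = -39, so (6w - 3)/(w + 6)² = 6/(w + 6) - 39/(w + 6)². Integrate: ∫ A/(w + 6) dw = 6 ln|(w + 6)|; ∫ B/(w + 6)² dw = 39/(w + 6). Sum: 6 ln|(w + 6)| + 39/(w + 6) + C


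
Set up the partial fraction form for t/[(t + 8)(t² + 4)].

Linear + irreducible quadratic: P/(t + 8) + (Qt + R)/(t² + 4)


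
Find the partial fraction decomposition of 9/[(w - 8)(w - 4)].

9/(w - 8)(w - 4) = α/(w - 8) + β/(w - 4). α = 9/(8 - 4) = 9/4, β = 9/(4 - 8) = -9/4
Result: (9/4)/(w - 8) - (9/4)/(w - 4)


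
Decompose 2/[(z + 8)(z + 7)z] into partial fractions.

Using cover-up method: A = 1/4, B = -2/7, C = 1/28
Result: (1/4)/(z + 8) - (2/7)/(z + 7) + (1/28)/z


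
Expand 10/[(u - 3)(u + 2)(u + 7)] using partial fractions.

Using cover-up method: α = 1/5, β = -2/5, γ = 1/5
Result: (1/5)/(u - 3) - (2/5)/(u + 2) + (1/5)/(u + 7)


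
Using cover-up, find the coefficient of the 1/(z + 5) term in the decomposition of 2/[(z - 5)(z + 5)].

Cover (z + 5), set z=-5: 2/((z - 5) at z=-5) = 2/(-10) = -1/5


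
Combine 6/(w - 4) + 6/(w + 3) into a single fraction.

Common denominator (w - 4)(w + 3). Numerator: 6(w + 3) + 6(w - 4) = (6w + 18) + (6w - 24) = 12w - 6
Result: (12w - 6)/[(w - 4)(w + 3)]


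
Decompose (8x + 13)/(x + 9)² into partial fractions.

(8x + 13) = A(x + 9) + B. At x = -9: B = 8·(-9) + 13 = -59. Coeff of x: A = 8
Result: 8/(x + 9) - 59/(x + 9)²


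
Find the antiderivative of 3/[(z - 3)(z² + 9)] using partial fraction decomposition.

Cover-up at z=3: A = 3/(3²+9) = 1/6. Coeff matching: B = -1/6, C = -1/2. Decomposition: (1/6)/(z - 3) - ((1/6)z + 1/2)/(z² + 9). Integrate: linear → ln, quadratic → (1/2)ln + arctan: (1/6) ln|(z - 3)| - (1/12) ln(z² + 9) - (1/6) arctan(z/3) + C


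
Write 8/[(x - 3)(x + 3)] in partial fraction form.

8/(x - 3)(x + 3) = A/(x - 3) + B/(x + 3). A = 8/(3 + 3) = 4/3, B = 8/(-3 - 3) = -4/3
Result: (4/3)/(x - 3) - (4/3)/(x + 3)


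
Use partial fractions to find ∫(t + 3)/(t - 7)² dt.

Decompose: P = 1, Q = 1·7 + 3 = 10, so (t + 3)/(t - 7)² = 1/(t - 7) + 10/(t - 7)². Integrate: ∫ P/(t - 7) dt = ln|(t - 7)|; ∫ Q/(t - 7)² dt = -10/(t - 7). Sum: ln|(t - 7)| - 10/(t - 7) + C


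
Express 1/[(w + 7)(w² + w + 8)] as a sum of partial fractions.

Cover-up at w = -7: α = 1/((-7)² + 1·(-7) + 8) = 1/50. Then β = -α = -1/50, γ = -α·(1 - 7) = 3/25
Result: (1/50)/(w + 7) - ((1/50)w - 3/25)/(w² + w + 8)


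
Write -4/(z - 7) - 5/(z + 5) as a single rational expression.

Common denominator (z - 7)(z + 5). Numerator: -4(z + 5) - 5(z - 7) = (-4z - 20) - (5z - 35) = -9z + 15
Result: (-9z + 15)/[(z - 7)(z + 5)]


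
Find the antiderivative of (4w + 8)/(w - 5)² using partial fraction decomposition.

Decompose: P = 4, Q = 4·5 + 8 = 28, so (4w + 8)/(w - 5)² = 4/(w - 5) + 28/(w - 5)². Integrate: ∫ P/(w - 5) dw = 4 ln|(w - 5)|; ∫ Q/(w - 5)² dw = -28/(w - 5). Sum: 4 ln|(w - 5)| - 28/(w - 5) + C


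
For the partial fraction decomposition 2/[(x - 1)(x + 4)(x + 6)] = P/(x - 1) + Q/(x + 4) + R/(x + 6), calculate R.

Cover-up at x = -6: R = 2/[(-6 - 1)(-6 + 4)] = 2/[(-7)(-2)] = 2/14 = 1/7


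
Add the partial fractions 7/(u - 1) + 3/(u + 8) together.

Common denominator (u - 1)(u + 8). Numerator: 7(u + 8) + 3(u - 1) = (7u + 56) + (3u - 3) = 10u + 53
Result: (10u + 53)/[(u - 1)(u + 8)]


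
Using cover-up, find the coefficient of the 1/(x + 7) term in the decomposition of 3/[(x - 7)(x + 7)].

Cover (x + 7), set x=-7: 3/((x - 7) at x=-7) = 3/(-14) = -3/14


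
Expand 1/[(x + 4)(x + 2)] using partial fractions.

1/(x + 4)(x + 2) = A/(x + 4) + B/(x + 2). A = 1/(-4 + 2) = -1/2, B = 1/(-2 + 4) = 1/2
Result: (-1/2)/(x + 4) + (1/2)/(x + 2)


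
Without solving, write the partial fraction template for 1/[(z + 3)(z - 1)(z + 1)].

Three distinct linear factors: A/(z + 3) + B/(z - 1) + C/(z + 1)


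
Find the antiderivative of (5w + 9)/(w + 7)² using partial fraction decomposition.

Decompose: A = 5, B = 5·(-7) + 9 = -26, so (5w + 9)/(w + 7)² = 5/(w + 7) - 26/(w + 7)². Integrate: ∫ A/(w + 7) dw = 5 ln|(w + 7)|; ∫ B/(w + 7)² dw = 26/(w + 7). Sum: 5 ln|(w + 7)| + 26/(w + 7) + C


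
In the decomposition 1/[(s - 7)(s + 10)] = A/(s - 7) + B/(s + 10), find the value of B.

Cover-up at s = -10: B = 1/(-10 - 7) = -1/17


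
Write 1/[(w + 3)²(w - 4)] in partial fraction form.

Cover-up at w=4: R = 1/(4 + 3)² = 1/49. Cover-up at w=-3: Q = 1/(-3 - 4) = -1/7. Comparing w² coeff: P = -R = -1/49
Result: (-1/49)/(w + 3) - (1/7)/(w + 3)² + (1/49)/(w - 4)


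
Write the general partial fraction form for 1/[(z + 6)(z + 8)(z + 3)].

Three distinct linear factors: P/(z + 6) + Q/(z + 8) + R/(z + 3)


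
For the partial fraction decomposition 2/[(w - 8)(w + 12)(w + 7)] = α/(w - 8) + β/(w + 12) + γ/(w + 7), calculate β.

Cover-up at w = -12: β = 2/[(-12 - 8)(-12 + 7)] = 2/[(-20)(-5)] = 2/100 = 1/50


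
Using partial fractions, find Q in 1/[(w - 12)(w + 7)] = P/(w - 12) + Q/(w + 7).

Cover-up at w = -7: Q = 1/(-7 - 12) = -1/19


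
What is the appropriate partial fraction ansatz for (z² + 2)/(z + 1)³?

Repeated linear factor (power 3): P/(z + 1) + Q/(z + 1)² + R/(z + 1)³


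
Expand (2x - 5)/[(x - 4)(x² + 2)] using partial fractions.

At x=4: P = (2·4 - 5)/(4² + 2) = 1/6. Q = -P = -1/6, R = 2 - 4·P = 4/3
Result: (1/6)/(x - 4) - ((1/6)x - 4/3)/(x² + 2)


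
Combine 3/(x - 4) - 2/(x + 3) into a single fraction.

Common denominator (x - 4)(x + 3). Numerator: 3(x + 3) - 2(x - 4) = (3x + 9) - (2x - 8) = x + 17
Result: (x + 17)/[(x - 4)(x + 3)]


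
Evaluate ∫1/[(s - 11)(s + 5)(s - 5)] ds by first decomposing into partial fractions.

Cover-up: A = 1/96, B = 1/160, C = -1/60. Decomposition: (1/96)/(s - 11) + (1/160)/(s + 5) - (1/60)/(s - 5). Integrate each term: (1/96) ln|(s - 11)| + (1/160) ln|(s + 5)| - (1/60) ln|(s - 5)| + C


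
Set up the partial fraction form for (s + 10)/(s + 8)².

Repeated linear factor: P/(s + 8) + Q/(s + 8)²


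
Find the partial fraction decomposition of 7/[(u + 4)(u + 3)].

7/(u + 4)(u + 3) = α/(u + 4) + β/(u + 3). α = 7/(-4 + 3) = -7, β = 7/(-3 + 4) = 7
Result: -7/(u + 4) + 7/(u + 3)


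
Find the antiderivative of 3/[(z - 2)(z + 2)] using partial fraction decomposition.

Decompose: 3/[(z - 2)(z + 2)] = (3/4)/(z - 2) - (3/4)/(z + 2). Integrate each term: (3/4) ln|(z - 2)| - (3/4) ln|(z + 2)| + C


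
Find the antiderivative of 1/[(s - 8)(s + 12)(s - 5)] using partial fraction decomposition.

Cover-up: A = 1/60, B = 1/340, C = -1/51. Decomposition: (1/60)/(s - 8) + (1/340)/(s + 12) - (1/51)/(s - 5). Integrate each term: (1/60) ln|(s - 8)| + (1/340) ln|(s + 12)| - (1/51) ln|(s - 5)| + C


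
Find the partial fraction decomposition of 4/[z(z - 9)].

4/z(z - 9) = A/z + B/(z - 9). A = 4/(0 - 9) = -4/9, B = 4/(9 - 0) = 4/9
Result: (-4/9)/z + (4/9)/(z - 9)


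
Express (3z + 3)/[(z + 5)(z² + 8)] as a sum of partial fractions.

At z=-5: A = (3·(-5) + 3)/((-5)² + 8) = -4/11. B = -A = 4/11, C = 3 - (-5)·A = 13/11
Result: (-4/11)/(z + 5) + ((4/11)z + 13/11)/(z² + 8)


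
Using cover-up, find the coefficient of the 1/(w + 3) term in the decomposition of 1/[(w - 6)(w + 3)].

Cover (w + 3), set w=-3: 1/((w - 6) at w=-3) = 1/(-9) = -1/9


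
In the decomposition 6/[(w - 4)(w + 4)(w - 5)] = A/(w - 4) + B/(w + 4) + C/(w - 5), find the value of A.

Cover-up at w = 4: A = 6/[(4 + 4)(4 - 5)] = 6/[(8)(-1)] = -6/8 = -3/4


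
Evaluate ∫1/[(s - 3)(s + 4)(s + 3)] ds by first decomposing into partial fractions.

Cover-up: P = 1/42, Q = 1/7, R = -1/6. Decomposition: (1/42)/(s - 3) + (1/7)/(s + 4) - (1/6)/(s + 3). Integrate each term: (1/42) ln|(s - 3)| + (1/7) ln|(s + 4)| - (1/6) ln|(s + 3)| + C


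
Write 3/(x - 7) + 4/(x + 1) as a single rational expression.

Common denominator (x - 7)(x + 1). Numerator: 3(x + 1) + 4(x - 7) = (3x + 3) + (4x - 28) = 7x - 25
Result: (7x - 25)/[(x - 7)(x + 1)]


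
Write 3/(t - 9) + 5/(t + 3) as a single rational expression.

Common denominator (t - 9)(t + 3). Numerator: 3(t + 3) + 5(t - 9) = (3t + 9) + (5t - 45) = 8t - 36
Result: (8t - 36)/[(t - 9)(t + 3)]


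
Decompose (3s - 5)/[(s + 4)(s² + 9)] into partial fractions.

At s=-4: α = (3·(-4) - 5)/((-4)² + 9) = -17/25. β = -α = 17/25, γ = 3 - (-4)·α = 7/25
Result: (-17/25)/(s + 4) + ((17/25)s + 7/25)/(s² + 9)


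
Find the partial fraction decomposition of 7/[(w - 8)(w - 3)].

7/(w - 8)(w - 3) = A/(w - 8) + B/(w - 3). A = 7/(8 - 3) = 7/5, B = 7/(3 - 8) = -7/5
Result: (7/5)/(w - 8) - (7/5)/(w - 3)


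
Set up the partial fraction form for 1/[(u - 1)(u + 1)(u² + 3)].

Two linear + quadratic: P/(u - 1) + Q/(u + 1) + (Ru + S)/(u² + 3)


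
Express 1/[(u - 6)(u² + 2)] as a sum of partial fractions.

Cover-up at u = 6: A = 1/(6² + 2) = 1/38. Then B = -A = -1/38, C = -A·(0 + 6) = -3/19
Result: (1/38)/(u - 6) - ((1/38)u + 3/19)/(u² + 2)


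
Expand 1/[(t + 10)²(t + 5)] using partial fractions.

Cover-up at t=-5: γ = 1/(-5 + 10)² = 1/25. Cover-up at t=-10: β = 1/(-10 + 5) = -1/5. Comparing t² coeff: α = -γ = -1/25
Result: (-1/25)/(t + 10) - (1/5)/(t + 10)² + (1/25)/(t + 5)


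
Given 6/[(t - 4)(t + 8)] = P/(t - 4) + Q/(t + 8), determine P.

Cover-up at t = 4: P = 6/(4 + 8) = 6/12 = 1/2


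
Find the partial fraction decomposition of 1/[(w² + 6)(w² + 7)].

Coefficient matching gives P = R = 0, Q = 1/(7-6) = 1, S = -Q = -1
Result: 1/(w² + 6) - 1/(w² + 7)


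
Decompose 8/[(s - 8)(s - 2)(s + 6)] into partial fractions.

Using cover-up method: P = 2/21, Q = -1/6, R = 1/14
Result: (2/21)/(s - 8) - (1/6)/(s - 2) + (1/14)/(s + 6)


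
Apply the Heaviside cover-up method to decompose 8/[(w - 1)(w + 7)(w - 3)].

Cover (w - 1), w=1: A = 8/[(1 + 7)(1 - 3)] = -1/2. Cover (w + 7), w=-7: B = 8/[(-7 - 1)(-7 - 3)] = 1/10. Cover (w - 3), w=3: C = 8/[(3 - 1)(3 + 7)] = 2/5.
Result: (-1/2)/(w - 1) + (1/10)/(w + 7) + (2/5)/(w - 3)


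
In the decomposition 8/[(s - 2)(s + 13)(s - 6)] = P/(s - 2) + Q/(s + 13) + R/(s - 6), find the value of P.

Cover-up at s = 2: P = 8/[(2 + 13)(2 - 6)] = 8/[(15)(-4)] = -8/60 = -2/15


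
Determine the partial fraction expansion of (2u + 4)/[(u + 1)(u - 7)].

At u=-1: A = (2·(-1) + 4)/(-1 - 7) = -1/4. At u=7: B = (2·7 + 4)/(7 + 1) = 9/4
Result: (-1/4)/(u + 1) + (9/4)/(u - 7)


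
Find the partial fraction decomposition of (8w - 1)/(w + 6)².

(8w - 1) = P(w + 6) + Q. At w = -6: Q = 8·(-6) - 1 = -49. Coeff of w: P = 8
Result: 8/(w + 6) - 49/(w + 6)²


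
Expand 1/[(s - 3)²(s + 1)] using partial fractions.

Cover-up at s=-1: γ = 1/(-1 - 3)² = 1/16. Cover-up at s=3: β = 1/(3 + 1) = 1/4. Comparing s² coeff: α = -γ = -1/16
Result: (-1/16)/(s - 3) + (1/4)/(s - 3)² + (1/16)/(s + 1)


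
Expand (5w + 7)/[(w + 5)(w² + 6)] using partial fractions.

At w=-5: P = (5·(-5) + 7)/((-5)² + 6) = -18/31. Q = -P = 18/31, R = 5 - (-5)·P = 65/31
Result: (-18/31)/(w + 5) + ((18/31)w + 65/31)/(w² + 6)


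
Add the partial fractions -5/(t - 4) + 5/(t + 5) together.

Common denominator (t - 4)(t + 5). Numerator: -5(t + 5) + 5(t - 4) = (-5t - 25) + (5t - 20) = -45
Result: (-45)/[(t - 4)(t + 5)]


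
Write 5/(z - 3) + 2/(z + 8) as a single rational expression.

Common denominator (z - 3)(z + 8). Numerator: 5(z + 8) + 2(z - 3) = (5z + 40) + (2z - 6) = 7z + 34
Result: (7z + 34)/[(z - 3)(z + 8)]


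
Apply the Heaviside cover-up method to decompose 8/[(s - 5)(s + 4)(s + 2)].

Cover (s - 5), s=5: P = 8/[(5 + 4)(5 + 2)] = 8/63. Cover (s + 4), s=-4: Q = 8/[(-4 - 5)(-4 + 2)] = 4/9. Cover (s + 2), s=-2: R = 8/[(-2 - 5)(-2 + 4)] = -4/7.
Result: (8/63)/(s - 5) + (4/9)/(s + 4) - (4/7)/(s + 2)


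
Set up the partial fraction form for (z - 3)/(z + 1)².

Repeated linear factor: A/(z + 1) + B/(z + 1)²


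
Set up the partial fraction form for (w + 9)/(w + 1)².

Repeated linear factor: α/(w + 1) + β/(w + 1)²


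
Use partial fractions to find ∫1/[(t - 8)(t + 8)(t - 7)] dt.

Cover-up: P = 1/16, Q = 1/240, R = -1/15. Decomposition: (1/16)/(t - 8) + (1/240)/(t + 8) - (1/15)/(t - 7). Integrate each term: (1/16) ln|(t - 8)| + (1/240) ln|(t + 8)| - (1/15) ln|(t - 7)| + C


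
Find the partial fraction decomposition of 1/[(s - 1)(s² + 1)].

Cover-up at s = 1: A = 1/(1² + 1) = 1/2. Then B = -A = -1/2, C = -A·(0 + 1) = -1/2
Result: (1/2)/(s - 1) - ((1/2)s + 1/2)/(s² + 1)


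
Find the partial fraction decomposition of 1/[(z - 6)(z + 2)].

1/(z - 6)(z + 2) = P/(z - 6) + Q/(z + 2). P = 1/(6 + 2) = 1/8, Q = 1/(-2 - 6) = -1/8
Result: (1/8)/(z - 6) - (1/8)/(z + 2)


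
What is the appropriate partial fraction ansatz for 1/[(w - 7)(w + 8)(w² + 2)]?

Two linear + quadratic: α/(w - 7) + β/(w + 8) + (γw + δ)/(w² + 2)


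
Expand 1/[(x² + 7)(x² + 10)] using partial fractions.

Coefficient matching gives A = C = 0, B = 1/(10-7) = 1/3, D = -B = -1/3
Result: (1/3)/(x² + 7) - (1/3)/(x² + 10)


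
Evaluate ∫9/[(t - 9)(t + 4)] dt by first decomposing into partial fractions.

Decompose: 9/[(t - 9)(t + 4)] = (9/13)/(t - 9) - (9/13)/(t + 4). Integrate each term: (9/13) ln|(t - 9)| - (9/13) ln|(t + 4)| + C


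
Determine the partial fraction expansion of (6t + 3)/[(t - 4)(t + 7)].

At t=4: α = (6·4 + 3)/(4 + 7) = 27/11. At t=-7: β = (6·(-7) + 3)/(-7 - 4) = 39/11
Result: (27/11)/(t - 4) + (39/11)/(t + 7)


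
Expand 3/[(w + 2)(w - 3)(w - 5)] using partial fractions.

Using cover-up method: A = 3/35, B = -3/10, C = 3/14
Result: (3/35)/(w + 2) - (3/10)/(w - 3) + (3/14)/(w - 5)


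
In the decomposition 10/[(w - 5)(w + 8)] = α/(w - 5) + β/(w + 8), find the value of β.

Cover-up at w = -8: β = 10/(-8 - 5) = -10/13


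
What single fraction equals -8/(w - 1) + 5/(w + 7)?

Common denominator (w - 1)(w + 7). Numerator: -8(w + 7) + 5(w - 1) = (-8w - 56) + (5w - 5) = -3w - 61
Result: (-3w - 61)/[(w - 1)(w + 7)]


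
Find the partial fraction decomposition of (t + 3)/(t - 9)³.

(t + 3) = A(t - 9)² + B(t - 9) + C. At t = 9: C = 1·9 + 3 = 12. Coefficients: A = 0, B = 1
Result: 1/(t - 9)² + 12/(t - 9)³


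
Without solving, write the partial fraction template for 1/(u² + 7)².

Repeated quadratic factor: (Au + B)/(u² + 7) + (Cu + D)/(u² + 7)²


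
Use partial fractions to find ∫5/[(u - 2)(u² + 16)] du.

Cover-up at u=2: α = 5/(2²+16) = 1/4. Coeff matching: β = -1/4, γ = -1/2. Decomposition: (1/4)/(u - 2) - ((1/4)u + 1/2)/(u² + 16). Integrate: linear → ln, quadratic → (1/2)ln + arctan: (1/4) ln|(u - 2)| - (1/8) ln(u² + 16) - (1/8) arctan(u/4) + C


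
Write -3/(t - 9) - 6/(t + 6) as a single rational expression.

Common denominator (t - 9)(t + 6). Numerator: -3(t + 6) - 6(t - 9) = (-3t - 18) - (6t - 54) = -9t + 36
Result: (-9t + 36)/[(t - 9)(t + 6)]


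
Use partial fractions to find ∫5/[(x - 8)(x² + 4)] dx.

Cover-up at x=8: A = 5/(8²+4) = 5/68. Coeff matching: B = -5/68, C = -10/17. Decomposition: (5/68)/(x - 8) - ((5/68)x + 10/17)/(x² + 4). Integrate: linear → ln, quadratic → (1/2)ln + arctan: (5/68) ln|(x - 8)| - (5/136) ln(x² + 4) - (5/17) arctan(x/2) + C


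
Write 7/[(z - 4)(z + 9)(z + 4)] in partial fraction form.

Using cover-up method: α = 7/104, β = 7/65, γ = -7/40
Result: (7/104)/(z - 4) + (7/65)/(z + 9) - (7/40)/(z + 4)


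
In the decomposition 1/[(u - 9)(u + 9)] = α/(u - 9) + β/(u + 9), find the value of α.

Cover-up at u = 9: α = 1/(9 + 9) = 1/18


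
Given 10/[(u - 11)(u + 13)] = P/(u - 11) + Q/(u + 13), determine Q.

Cover-up at u = -13: Q = 10/(-13 - 11) = -10/24 = -5/12


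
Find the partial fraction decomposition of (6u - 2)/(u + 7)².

(6u - 2) = A(u + 7) + B. At u = -7: B = 6·(-7) - 2 = -44. Coeff of u: A = 6
Result: 6/(u + 7) - 44/(u + 7)²


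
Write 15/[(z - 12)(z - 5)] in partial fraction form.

15/(z - 12)(z - 5) = P/(z - 12) + Q/(z - 5). P = 15/(12 - 5) = 15/7, Q = 15/(5 - 12) = -15/7
Result: (15/7)/(z - 12) - (15/7)/(z - 5)


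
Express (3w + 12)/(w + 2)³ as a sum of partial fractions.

(3w + 12) = P(w + 2)² + Q(w + 2) + R. At w = -2: R = 3·(-2) + 12 = 6. Coefficients: P = 0, Q = 3
Result: 3/(w + 2)² + 6/(w + 2)³


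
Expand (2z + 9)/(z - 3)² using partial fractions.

(2z + 9) = α(z - 3) + β. At z = 3: β = 2·3 + 9 = 15. Coeff of z: α = 2
Result: 2/(z - 3) + 15/(z - 3)²


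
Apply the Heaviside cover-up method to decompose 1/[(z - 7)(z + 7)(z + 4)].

Cover (z - 7), z=7: α = 1/[(7 + 7)(7 + 4)] = 1/154. Cover (z + 7), z=-7: β = 1/[(-7 - 7)(-7 + 4)] = 1/42. Cover (z + 4), z=-4: γ = 1/[(-4 - 7)(-4 + 7)] = -1/33.
Result: (1/154)/(z - 7) + (1/42)/(z + 7) - (1/33)/(z + 4)


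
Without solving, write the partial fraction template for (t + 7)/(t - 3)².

Repeated linear factor: α/(t - 3) + β/(t - 3)²


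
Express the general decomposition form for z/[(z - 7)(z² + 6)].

Linear + irreducible quadratic: P/(z - 7) + (Qz + R)/(z² + 6)


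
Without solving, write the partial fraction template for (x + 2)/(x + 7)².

Repeated linear factor: α/(x + 7) + β/(x + 7)²


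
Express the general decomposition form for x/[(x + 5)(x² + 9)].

Linear + irreducible quadratic: A/(x + 5) + (Bx + C)/(x² + 9)


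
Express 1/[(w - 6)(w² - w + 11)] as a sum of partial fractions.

Cover-up at w = 6: P = 1/(6² - 1·6 + 11) = 1/41. Then Q = -P = -1/41, R = -P·(-1 + 6) = -5/41
Result: (1/41)/(w - 6) - ((1/41)w + 5/41)/(w² - w + 11)


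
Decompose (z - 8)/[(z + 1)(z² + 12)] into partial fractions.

At z=-1: α = (1·(-1) - 8)/((-1)² + 12) = -9/13. β = -α = 9/13, γ = 1 - (-1)·α = 4/13
Result: (-9/13)/(z + 1) + ((9/13)z + 4/13)/(z² + 12)


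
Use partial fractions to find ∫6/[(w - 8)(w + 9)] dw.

Decompose: 6/[(w - 8)(w + 9)] = (6/17)/(w - 8) - (6/17)/(w + 9). Integrate each term: (6/17) ln|(w - 8)| - (6/17) ln|(w + 9)| + C


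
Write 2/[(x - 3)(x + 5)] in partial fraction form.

2/(x - 3)(x + 5) = A/(x - 3) + B/(x + 5). A = 2/(3 + 5) = 1/4, B = 2/(-5 - 3) = -1/4
Result: (1/4)/(x - 3) - (1/4)/(x + 5)


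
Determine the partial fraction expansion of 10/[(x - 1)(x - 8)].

10/(x - 1)(x - 8) = α/(x - 1) + β/(x - 8). α = 10/(1 - 8) = -10/7, β = 10/(8 - 1) = 10/7
Result: (-10/7)/(x - 1) + (10/7)/(x - 8)


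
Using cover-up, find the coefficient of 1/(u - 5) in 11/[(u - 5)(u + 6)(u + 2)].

Cover (u - 5), set u=5: 11/[(5 + 6)(5 + 2)] = 1/7


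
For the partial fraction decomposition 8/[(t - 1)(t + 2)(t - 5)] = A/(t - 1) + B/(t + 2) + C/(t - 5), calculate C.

Cover-up at t = 5: C = 8/[(5 - 1)(5 + 2)] = 8/[(4)(7)] = 8/28 = 2/7


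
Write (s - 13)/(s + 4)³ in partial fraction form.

(s - 13) = P(s + 4)² + Q(s + 4) + R. At s = -4: R = 1·(-4) - 13 = -17. Coefficients: P = 0, Q = 1
Result: 1/(s + 4)² - 17/(s + 4)³


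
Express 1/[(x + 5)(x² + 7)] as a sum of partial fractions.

Cover-up at x = -5: A = 1/((-5)² + 7) = 1/32. Then B = -A = -1/32, C = -A·(0 - 5) = 5/32
Result: (1/32)/(x + 5) - ((1/32)x - 5/32)/(x² + 7)


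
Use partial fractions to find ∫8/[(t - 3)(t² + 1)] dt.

Cover-up at t=3: A = 8/(3²+1) = 4/5. Coeff matching: B = -4/5, C = -12/5. Decomposition: (4/5)/(t - 3) - ((4/5)t + 12/5)/(t² + 1). Integrate: linear → ln, quadratic → (1/2)ln + arctan: (4/5) ln|(t - 3)| - (2/5) ln(t² + 1) - (12/5) arctan(t) + C


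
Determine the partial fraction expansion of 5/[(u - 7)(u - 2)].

5/(u - 7)(u - 2) = A/(u - 7) + B/(u - 2). A = 5/(7 - 2) = 1, B = 5/(2 - 7) = -1
Result: 1/(u - 7) - 1/(u - 2)


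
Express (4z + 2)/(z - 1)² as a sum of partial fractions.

(4z + 2) = α(z - 1) + β. At z = 1: β = 4·1 + 2 = 6. Coeff of z: α = 4
Result: 4/(z - 1) + 6/(z - 1)²


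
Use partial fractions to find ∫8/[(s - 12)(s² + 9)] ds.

Cover-up at s=12: α = 8/(12²+9) = 8/153. Coeff matching: β = -8/153, γ = -32/51. Decomposition: (8/153)/(s - 12) - ((8/153)s + 32/51)/(s² + 9). Integrate: linear → ln, quadratic → (1/2)ln + arctan: (8/153) ln|(s - 12)| - (4/153) ln(s² + 9) - (32/153) arctan(s/3) + C


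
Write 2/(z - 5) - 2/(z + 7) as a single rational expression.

Common denominator (z - 5)(z + 7). Numerator: 2(z + 7) - 2(z - 5) = (2z + 14) - (2z - 10) = 24
Result: (24)/[(z - 5)(z + 7)]


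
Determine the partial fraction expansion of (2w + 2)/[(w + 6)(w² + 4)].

At w=-6: α = (2·(-6) + 2)/((-6)² + 4) = -1/4. β = -α = 1/4, γ = 2 - (-6)·α = 1/2
Result: (-1/4)/(w + 6) + ((1/4)w + 1/2)/(w² + 4)


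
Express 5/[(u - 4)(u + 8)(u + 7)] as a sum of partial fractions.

Using cover-up method: A = 5/132, B = 5/12, C = -5/11
Result: (5/132)/(u - 4) + (5/12)/(u + 8) - (5/11)/(u + 7)
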